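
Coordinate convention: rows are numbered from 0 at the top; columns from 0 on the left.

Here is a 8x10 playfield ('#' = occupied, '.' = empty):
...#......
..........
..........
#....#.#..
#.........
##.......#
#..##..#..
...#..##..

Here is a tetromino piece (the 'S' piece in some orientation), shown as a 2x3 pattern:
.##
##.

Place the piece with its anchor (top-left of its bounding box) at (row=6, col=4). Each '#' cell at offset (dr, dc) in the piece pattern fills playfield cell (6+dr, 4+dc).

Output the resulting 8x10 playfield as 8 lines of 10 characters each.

Answer: ...#......
..........
..........
#....#.#..
#.........
##.......#
#..#####..
...#####..

Derivation:
Fill (6+0,4+1) = (6,5)
Fill (6+0,4+2) = (6,6)
Fill (6+1,4+0) = (7,4)
Fill (6+1,4+1) = (7,5)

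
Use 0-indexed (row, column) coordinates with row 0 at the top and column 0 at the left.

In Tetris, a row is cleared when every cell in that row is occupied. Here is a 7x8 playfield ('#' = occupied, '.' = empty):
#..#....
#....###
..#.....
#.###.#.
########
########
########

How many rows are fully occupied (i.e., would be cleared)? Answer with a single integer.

Check each row:
  row 0: 6 empty cells -> not full
  row 1: 4 empty cells -> not full
  row 2: 7 empty cells -> not full
  row 3: 3 empty cells -> not full
  row 4: 0 empty cells -> FULL (clear)
  row 5: 0 empty cells -> FULL (clear)
  row 6: 0 empty cells -> FULL (clear)
Total rows cleared: 3

Answer: 3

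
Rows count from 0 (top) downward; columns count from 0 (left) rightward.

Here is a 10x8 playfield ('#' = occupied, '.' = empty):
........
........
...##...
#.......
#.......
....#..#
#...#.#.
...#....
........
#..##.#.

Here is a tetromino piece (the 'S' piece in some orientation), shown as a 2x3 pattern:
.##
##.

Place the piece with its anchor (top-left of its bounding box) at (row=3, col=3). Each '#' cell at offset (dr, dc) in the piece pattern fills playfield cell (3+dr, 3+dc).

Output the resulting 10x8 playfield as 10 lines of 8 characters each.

Fill (3+0,3+1) = (3,4)
Fill (3+0,3+2) = (3,5)
Fill (3+1,3+0) = (4,3)
Fill (3+1,3+1) = (4,4)

Answer: ........
........
...##...
#...##..
#..##...
....#..#
#...#.#.
...#....
........
#..##.#.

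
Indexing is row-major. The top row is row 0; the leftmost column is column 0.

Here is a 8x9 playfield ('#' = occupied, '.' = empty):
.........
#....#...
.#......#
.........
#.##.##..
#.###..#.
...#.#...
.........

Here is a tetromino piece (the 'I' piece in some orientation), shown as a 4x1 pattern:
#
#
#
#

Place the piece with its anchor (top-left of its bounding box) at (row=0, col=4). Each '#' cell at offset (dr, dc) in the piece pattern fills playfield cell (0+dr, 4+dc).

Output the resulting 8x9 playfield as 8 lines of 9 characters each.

Answer: ....#....
#...##...
.#..#...#
....#....
#.##.##..
#.###..#.
...#.#...
.........

Derivation:
Fill (0+0,4+0) = (0,4)
Fill (0+1,4+0) = (1,4)
Fill (0+2,4+0) = (2,4)
Fill (0+3,4+0) = (3,4)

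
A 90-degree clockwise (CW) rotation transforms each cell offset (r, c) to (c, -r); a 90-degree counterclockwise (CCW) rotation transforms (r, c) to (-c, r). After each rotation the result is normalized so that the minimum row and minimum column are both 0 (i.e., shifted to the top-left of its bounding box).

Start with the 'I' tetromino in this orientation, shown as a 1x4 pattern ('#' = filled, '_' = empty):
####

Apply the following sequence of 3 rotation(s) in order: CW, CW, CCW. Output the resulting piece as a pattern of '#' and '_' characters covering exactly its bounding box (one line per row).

Start:
####
After rotation 1 (CW):
#
#
#
#
After rotation 2 (CW):
####
After rotation 3 (CCW):
#
#
#
#

Answer: #
#
#
#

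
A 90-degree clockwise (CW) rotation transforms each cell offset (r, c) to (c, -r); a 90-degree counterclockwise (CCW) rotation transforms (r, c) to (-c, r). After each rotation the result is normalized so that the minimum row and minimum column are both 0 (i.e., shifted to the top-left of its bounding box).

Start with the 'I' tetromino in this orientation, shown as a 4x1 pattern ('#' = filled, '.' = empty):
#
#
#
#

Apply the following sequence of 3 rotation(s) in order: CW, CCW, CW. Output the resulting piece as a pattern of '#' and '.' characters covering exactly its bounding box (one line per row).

Start:
#
#
#
#
After rotation 1 (CW):
####
After rotation 2 (CCW):
#
#
#
#
After rotation 3 (CW):
####

Answer: ####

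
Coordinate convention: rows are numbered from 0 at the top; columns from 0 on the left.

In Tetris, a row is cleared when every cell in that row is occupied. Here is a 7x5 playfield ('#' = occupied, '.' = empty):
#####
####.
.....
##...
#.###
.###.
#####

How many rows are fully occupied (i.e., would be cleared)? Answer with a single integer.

Check each row:
  row 0: 0 empty cells -> FULL (clear)
  row 1: 1 empty cell -> not full
  row 2: 5 empty cells -> not full
  row 3: 3 empty cells -> not full
  row 4: 1 empty cell -> not full
  row 5: 2 empty cells -> not full
  row 6: 0 empty cells -> FULL (clear)
Total rows cleared: 2

Answer: 2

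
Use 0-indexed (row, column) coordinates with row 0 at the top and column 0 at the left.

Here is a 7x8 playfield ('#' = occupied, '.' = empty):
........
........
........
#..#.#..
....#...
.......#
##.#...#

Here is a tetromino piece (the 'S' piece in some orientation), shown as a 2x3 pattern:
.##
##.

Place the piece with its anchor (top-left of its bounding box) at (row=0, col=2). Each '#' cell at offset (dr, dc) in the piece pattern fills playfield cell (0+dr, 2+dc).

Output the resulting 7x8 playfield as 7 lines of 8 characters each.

Answer: ...##...
..##....
........
#..#.#..
....#...
.......#
##.#...#

Derivation:
Fill (0+0,2+1) = (0,3)
Fill (0+0,2+2) = (0,4)
Fill (0+1,2+0) = (1,2)
Fill (0+1,2+1) = (1,3)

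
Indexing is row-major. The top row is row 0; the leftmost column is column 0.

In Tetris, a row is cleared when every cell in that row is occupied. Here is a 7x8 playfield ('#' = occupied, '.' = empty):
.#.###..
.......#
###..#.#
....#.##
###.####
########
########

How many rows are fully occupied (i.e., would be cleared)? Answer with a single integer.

Answer: 2

Derivation:
Check each row:
  row 0: 4 empty cells -> not full
  row 1: 7 empty cells -> not full
  row 2: 3 empty cells -> not full
  row 3: 5 empty cells -> not full
  row 4: 1 empty cell -> not full
  row 5: 0 empty cells -> FULL (clear)
  row 6: 0 empty cells -> FULL (clear)
Total rows cleared: 2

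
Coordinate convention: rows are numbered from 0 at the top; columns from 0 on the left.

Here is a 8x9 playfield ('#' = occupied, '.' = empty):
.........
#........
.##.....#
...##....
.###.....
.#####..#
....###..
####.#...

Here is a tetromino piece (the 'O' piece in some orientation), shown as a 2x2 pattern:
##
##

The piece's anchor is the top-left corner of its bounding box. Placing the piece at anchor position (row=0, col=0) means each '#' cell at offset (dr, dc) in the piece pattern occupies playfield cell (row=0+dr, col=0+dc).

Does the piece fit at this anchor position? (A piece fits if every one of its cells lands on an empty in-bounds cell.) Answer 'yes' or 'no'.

Check each piece cell at anchor (0, 0):
  offset (0,0) -> (0,0): empty -> OK
  offset (0,1) -> (0,1): empty -> OK
  offset (1,0) -> (1,0): occupied ('#') -> FAIL
  offset (1,1) -> (1,1): empty -> OK
All cells valid: no

Answer: no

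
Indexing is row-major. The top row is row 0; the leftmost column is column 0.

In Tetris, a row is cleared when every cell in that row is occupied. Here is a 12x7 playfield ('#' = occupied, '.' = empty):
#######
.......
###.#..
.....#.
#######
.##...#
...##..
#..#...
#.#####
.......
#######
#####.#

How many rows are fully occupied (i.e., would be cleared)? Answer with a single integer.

Check each row:
  row 0: 0 empty cells -> FULL (clear)
  row 1: 7 empty cells -> not full
  row 2: 3 empty cells -> not full
  row 3: 6 empty cells -> not full
  row 4: 0 empty cells -> FULL (clear)
  row 5: 4 empty cells -> not full
  row 6: 5 empty cells -> not full
  row 7: 5 empty cells -> not full
  row 8: 1 empty cell -> not full
  row 9: 7 empty cells -> not full
  row 10: 0 empty cells -> FULL (clear)
  row 11: 1 empty cell -> not full
Total rows cleared: 3

Answer: 3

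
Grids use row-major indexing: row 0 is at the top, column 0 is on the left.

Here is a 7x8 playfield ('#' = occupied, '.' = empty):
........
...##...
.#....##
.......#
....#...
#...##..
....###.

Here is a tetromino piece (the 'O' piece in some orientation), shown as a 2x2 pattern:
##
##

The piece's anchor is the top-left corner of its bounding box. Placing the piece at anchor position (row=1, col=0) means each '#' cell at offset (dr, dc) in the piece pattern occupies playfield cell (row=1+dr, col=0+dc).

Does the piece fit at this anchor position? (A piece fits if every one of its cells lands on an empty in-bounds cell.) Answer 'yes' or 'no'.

Check each piece cell at anchor (1, 0):
  offset (0,0) -> (1,0): empty -> OK
  offset (0,1) -> (1,1): empty -> OK
  offset (1,0) -> (2,0): empty -> OK
  offset (1,1) -> (2,1): occupied ('#') -> FAIL
All cells valid: no

Answer: no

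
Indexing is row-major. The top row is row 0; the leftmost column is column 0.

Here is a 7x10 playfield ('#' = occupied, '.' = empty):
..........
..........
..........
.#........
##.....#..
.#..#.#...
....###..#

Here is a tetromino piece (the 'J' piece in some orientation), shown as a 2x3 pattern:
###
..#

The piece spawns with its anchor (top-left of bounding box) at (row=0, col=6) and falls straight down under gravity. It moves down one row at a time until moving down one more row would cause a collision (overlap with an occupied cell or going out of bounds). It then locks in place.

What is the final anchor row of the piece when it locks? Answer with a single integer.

Spawn at (row=0, col=6). Try each row:
  row 0: fits
  row 1: fits
  row 2: fits
  row 3: fits
  row 4: blocked -> lock at row 3

Answer: 3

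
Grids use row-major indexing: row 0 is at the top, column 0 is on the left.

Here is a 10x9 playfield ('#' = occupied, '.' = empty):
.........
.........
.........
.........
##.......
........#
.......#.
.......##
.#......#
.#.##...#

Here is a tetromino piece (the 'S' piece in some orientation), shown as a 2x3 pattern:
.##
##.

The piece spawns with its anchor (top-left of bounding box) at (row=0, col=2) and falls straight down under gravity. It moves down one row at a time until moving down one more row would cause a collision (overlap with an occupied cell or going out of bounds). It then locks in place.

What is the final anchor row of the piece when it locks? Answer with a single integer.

Answer: 7

Derivation:
Spawn at (row=0, col=2). Try each row:
  row 0: fits
  row 1: fits
  row 2: fits
  row 3: fits
  row 4: fits
  row 5: fits
  row 6: fits
  row 7: fits
  row 8: blocked -> lock at row 7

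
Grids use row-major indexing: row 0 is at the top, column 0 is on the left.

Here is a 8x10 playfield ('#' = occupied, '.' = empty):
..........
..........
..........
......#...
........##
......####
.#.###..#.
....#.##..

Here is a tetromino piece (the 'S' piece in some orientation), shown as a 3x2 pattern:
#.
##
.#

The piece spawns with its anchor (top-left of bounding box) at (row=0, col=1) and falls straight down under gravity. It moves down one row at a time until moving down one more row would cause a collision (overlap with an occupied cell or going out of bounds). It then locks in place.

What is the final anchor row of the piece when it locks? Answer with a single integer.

Answer: 4

Derivation:
Spawn at (row=0, col=1). Try each row:
  row 0: fits
  row 1: fits
  row 2: fits
  row 3: fits
  row 4: fits
  row 5: blocked -> lock at row 4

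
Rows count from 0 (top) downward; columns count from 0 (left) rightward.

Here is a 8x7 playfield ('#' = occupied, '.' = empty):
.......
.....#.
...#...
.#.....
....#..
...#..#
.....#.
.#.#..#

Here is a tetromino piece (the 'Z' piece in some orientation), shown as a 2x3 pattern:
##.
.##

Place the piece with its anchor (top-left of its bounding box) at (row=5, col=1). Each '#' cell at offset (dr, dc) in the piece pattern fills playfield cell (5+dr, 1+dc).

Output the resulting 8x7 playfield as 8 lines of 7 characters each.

Fill (5+0,1+0) = (5,1)
Fill (5+0,1+1) = (5,2)
Fill (5+1,1+1) = (6,2)
Fill (5+1,1+2) = (6,3)

Answer: .......
.....#.
...#...
.#.....
....#..
.###..#
..##.#.
.#.#..#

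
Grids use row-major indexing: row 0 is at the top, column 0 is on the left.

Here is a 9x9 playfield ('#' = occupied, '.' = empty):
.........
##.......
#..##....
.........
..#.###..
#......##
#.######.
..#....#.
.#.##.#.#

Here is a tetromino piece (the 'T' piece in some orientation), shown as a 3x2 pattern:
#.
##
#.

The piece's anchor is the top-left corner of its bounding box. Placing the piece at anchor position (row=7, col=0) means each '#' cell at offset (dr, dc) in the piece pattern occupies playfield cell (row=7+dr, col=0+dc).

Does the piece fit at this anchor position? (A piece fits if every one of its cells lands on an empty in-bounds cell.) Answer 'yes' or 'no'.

Answer: no

Derivation:
Check each piece cell at anchor (7, 0):
  offset (0,0) -> (7,0): empty -> OK
  offset (1,0) -> (8,0): empty -> OK
  offset (1,1) -> (8,1): occupied ('#') -> FAIL
  offset (2,0) -> (9,0): out of bounds -> FAIL
All cells valid: no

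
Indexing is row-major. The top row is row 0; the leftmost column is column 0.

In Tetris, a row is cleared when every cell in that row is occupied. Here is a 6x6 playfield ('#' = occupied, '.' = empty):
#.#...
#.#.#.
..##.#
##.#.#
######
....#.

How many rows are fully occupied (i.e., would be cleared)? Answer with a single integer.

Check each row:
  row 0: 4 empty cells -> not full
  row 1: 3 empty cells -> not full
  row 2: 3 empty cells -> not full
  row 3: 2 empty cells -> not full
  row 4: 0 empty cells -> FULL (clear)
  row 5: 5 empty cells -> not full
Total rows cleared: 1

Answer: 1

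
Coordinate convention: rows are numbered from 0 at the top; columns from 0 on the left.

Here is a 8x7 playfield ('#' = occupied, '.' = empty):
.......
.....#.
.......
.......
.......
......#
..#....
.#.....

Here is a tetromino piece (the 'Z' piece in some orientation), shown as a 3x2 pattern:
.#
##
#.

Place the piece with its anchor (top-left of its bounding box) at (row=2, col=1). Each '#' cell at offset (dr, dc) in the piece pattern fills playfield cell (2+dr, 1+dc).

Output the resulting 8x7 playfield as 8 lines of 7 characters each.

Answer: .......
.....#.
..#....
.##....
.#.....
......#
..#....
.#.....

Derivation:
Fill (2+0,1+1) = (2,2)
Fill (2+1,1+0) = (3,1)
Fill (2+1,1+1) = (3,2)
Fill (2+2,1+0) = (4,1)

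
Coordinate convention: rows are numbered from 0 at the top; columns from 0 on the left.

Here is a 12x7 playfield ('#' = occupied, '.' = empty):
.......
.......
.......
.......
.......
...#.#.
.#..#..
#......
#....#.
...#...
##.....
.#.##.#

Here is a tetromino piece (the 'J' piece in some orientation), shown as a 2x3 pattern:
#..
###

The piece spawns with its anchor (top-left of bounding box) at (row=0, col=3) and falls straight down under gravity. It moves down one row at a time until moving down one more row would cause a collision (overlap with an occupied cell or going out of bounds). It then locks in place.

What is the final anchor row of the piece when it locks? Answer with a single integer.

Spawn at (row=0, col=3). Try each row:
  row 0: fits
  row 1: fits
  row 2: fits
  row 3: fits
  row 4: blocked -> lock at row 3

Answer: 3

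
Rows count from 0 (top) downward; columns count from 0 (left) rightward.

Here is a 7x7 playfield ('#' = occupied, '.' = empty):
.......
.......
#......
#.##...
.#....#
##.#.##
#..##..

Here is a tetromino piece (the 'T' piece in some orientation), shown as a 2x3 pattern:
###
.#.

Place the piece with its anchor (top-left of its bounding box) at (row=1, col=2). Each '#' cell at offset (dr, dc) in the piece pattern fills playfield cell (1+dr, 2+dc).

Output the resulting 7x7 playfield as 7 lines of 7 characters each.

Fill (1+0,2+0) = (1,2)
Fill (1+0,2+1) = (1,3)
Fill (1+0,2+2) = (1,4)
Fill (1+1,2+1) = (2,3)

Answer: .......
..###..
#..#...
#.##...
.#....#
##.#.##
#..##..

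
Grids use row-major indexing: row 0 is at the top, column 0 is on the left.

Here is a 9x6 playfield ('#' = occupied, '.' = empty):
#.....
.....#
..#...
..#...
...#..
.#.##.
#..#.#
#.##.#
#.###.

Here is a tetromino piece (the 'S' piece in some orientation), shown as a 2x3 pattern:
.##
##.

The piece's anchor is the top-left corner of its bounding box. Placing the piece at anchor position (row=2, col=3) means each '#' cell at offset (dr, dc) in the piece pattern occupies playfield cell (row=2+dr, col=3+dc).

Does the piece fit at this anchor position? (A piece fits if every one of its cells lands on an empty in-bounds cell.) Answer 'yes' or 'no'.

Check each piece cell at anchor (2, 3):
  offset (0,1) -> (2,4): empty -> OK
  offset (0,2) -> (2,5): empty -> OK
  offset (1,0) -> (3,3): empty -> OK
  offset (1,1) -> (3,4): empty -> OK
All cells valid: yes

Answer: yes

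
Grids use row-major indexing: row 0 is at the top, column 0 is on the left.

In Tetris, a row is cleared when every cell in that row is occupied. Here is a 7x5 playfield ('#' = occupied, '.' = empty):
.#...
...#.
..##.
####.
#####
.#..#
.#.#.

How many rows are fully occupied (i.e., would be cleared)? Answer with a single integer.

Answer: 1

Derivation:
Check each row:
  row 0: 4 empty cells -> not full
  row 1: 4 empty cells -> not full
  row 2: 3 empty cells -> not full
  row 3: 1 empty cell -> not full
  row 4: 0 empty cells -> FULL (clear)
  row 5: 3 empty cells -> not full
  row 6: 3 empty cells -> not full
Total rows cleared: 1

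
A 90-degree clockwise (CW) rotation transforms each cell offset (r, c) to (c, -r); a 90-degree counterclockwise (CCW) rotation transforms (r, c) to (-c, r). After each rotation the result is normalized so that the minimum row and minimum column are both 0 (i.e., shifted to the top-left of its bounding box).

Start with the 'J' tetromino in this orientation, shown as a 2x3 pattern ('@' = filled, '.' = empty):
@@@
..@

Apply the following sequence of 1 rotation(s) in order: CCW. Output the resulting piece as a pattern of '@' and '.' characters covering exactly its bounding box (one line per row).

Start:
@@@
..@
After rotation 1 (CCW):
@@
@.
@.

Answer: @@
@.
@.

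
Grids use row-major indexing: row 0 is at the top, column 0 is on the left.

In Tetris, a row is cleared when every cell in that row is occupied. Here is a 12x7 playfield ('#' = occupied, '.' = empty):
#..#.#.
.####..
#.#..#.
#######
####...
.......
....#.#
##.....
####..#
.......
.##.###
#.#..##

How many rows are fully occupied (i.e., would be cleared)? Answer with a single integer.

Answer: 1

Derivation:
Check each row:
  row 0: 4 empty cells -> not full
  row 1: 3 empty cells -> not full
  row 2: 4 empty cells -> not full
  row 3: 0 empty cells -> FULL (clear)
  row 4: 3 empty cells -> not full
  row 5: 7 empty cells -> not full
  row 6: 5 empty cells -> not full
  row 7: 5 empty cells -> not full
  row 8: 2 empty cells -> not full
  row 9: 7 empty cells -> not full
  row 10: 2 empty cells -> not full
  row 11: 3 empty cells -> not full
Total rows cleared: 1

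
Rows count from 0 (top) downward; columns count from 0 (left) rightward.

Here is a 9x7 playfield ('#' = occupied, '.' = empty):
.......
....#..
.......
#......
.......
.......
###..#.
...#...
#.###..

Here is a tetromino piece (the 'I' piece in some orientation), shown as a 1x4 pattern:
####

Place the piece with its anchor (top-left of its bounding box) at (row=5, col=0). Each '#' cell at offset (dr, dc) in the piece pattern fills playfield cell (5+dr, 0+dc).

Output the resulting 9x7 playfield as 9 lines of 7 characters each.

Answer: .......
....#..
.......
#......
.......
####...
###..#.
...#...
#.###..

Derivation:
Fill (5+0,0+0) = (5,0)
Fill (5+0,0+1) = (5,1)
Fill (5+0,0+2) = (5,2)
Fill (5+0,0+3) = (5,3)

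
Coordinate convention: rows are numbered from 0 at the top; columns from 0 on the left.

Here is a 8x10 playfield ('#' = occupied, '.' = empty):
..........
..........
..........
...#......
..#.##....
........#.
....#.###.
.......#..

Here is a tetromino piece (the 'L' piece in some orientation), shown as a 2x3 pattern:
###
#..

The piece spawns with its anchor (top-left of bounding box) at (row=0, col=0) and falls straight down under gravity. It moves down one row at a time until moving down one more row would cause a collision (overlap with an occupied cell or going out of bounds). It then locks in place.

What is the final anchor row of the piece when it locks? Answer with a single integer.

Answer: 3

Derivation:
Spawn at (row=0, col=0). Try each row:
  row 0: fits
  row 1: fits
  row 2: fits
  row 3: fits
  row 4: blocked -> lock at row 3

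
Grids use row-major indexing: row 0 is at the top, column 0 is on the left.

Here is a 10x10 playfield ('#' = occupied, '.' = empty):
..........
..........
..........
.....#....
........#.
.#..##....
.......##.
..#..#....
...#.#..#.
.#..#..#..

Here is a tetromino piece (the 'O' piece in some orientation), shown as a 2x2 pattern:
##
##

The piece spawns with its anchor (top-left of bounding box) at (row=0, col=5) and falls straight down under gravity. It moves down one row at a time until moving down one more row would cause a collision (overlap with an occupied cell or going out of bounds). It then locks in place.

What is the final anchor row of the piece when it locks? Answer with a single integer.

Answer: 1

Derivation:
Spawn at (row=0, col=5). Try each row:
  row 0: fits
  row 1: fits
  row 2: blocked -> lock at row 1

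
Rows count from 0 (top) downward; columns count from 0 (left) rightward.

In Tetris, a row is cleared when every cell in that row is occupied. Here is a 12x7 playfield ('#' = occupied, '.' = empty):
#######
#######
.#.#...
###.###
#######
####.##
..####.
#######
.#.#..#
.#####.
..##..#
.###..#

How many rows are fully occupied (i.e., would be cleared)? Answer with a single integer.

Check each row:
  row 0: 0 empty cells -> FULL (clear)
  row 1: 0 empty cells -> FULL (clear)
  row 2: 5 empty cells -> not full
  row 3: 1 empty cell -> not full
  row 4: 0 empty cells -> FULL (clear)
  row 5: 1 empty cell -> not full
  row 6: 3 empty cells -> not full
  row 7: 0 empty cells -> FULL (clear)
  row 8: 4 empty cells -> not full
  row 9: 2 empty cells -> not full
  row 10: 4 empty cells -> not full
  row 11: 3 empty cells -> not full
Total rows cleared: 4

Answer: 4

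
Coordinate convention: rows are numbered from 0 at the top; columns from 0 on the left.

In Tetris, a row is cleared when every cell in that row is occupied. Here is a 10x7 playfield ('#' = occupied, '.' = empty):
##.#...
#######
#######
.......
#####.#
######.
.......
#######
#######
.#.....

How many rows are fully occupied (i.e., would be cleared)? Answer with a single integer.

Check each row:
  row 0: 4 empty cells -> not full
  row 1: 0 empty cells -> FULL (clear)
  row 2: 0 empty cells -> FULL (clear)
  row 3: 7 empty cells -> not full
  row 4: 1 empty cell -> not full
  row 5: 1 empty cell -> not full
  row 6: 7 empty cells -> not full
  row 7: 0 empty cells -> FULL (clear)
  row 8: 0 empty cells -> FULL (clear)
  row 9: 6 empty cells -> not full
Total rows cleared: 4

Answer: 4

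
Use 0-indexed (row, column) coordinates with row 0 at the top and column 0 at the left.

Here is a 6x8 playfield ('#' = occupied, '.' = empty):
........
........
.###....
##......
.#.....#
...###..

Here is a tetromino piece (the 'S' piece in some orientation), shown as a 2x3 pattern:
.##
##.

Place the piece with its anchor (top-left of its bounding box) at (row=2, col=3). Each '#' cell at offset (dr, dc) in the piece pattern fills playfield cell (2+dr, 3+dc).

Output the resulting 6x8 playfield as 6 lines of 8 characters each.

Fill (2+0,3+1) = (2,4)
Fill (2+0,3+2) = (2,5)
Fill (2+1,3+0) = (3,3)
Fill (2+1,3+1) = (3,4)

Answer: ........
........
.#####..
##.##...
.#.....#
...###..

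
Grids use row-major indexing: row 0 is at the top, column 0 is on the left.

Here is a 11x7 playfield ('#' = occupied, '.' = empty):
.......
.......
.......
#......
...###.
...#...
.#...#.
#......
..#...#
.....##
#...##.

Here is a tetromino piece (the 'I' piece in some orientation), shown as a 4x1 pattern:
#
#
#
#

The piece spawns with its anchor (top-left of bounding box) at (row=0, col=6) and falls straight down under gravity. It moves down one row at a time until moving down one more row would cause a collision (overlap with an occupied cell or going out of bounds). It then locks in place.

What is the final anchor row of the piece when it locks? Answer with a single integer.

Spawn at (row=0, col=6). Try each row:
  row 0: fits
  row 1: fits
  row 2: fits
  row 3: fits
  row 4: fits
  row 5: blocked -> lock at row 4

Answer: 4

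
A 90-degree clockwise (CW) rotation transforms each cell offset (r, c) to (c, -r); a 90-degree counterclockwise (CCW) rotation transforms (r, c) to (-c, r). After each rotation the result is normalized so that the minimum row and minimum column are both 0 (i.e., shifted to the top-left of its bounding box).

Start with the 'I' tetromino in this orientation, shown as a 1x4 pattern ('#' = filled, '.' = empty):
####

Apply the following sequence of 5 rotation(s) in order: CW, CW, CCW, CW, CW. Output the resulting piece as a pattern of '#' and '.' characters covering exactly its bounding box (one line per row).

Answer: #
#
#
#

Derivation:
Start:
####
After rotation 1 (CW):
#
#
#
#
After rotation 2 (CW):
####
After rotation 3 (CCW):
#
#
#
#
After rotation 4 (CW):
####
After rotation 5 (CW):
#
#
#
#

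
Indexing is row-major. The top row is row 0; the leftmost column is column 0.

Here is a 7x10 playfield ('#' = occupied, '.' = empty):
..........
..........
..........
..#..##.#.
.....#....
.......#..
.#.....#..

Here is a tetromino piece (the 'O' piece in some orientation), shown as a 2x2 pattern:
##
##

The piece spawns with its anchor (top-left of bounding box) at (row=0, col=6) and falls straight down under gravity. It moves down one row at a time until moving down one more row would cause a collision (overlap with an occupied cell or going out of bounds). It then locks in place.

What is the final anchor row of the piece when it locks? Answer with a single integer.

Spawn at (row=0, col=6). Try each row:
  row 0: fits
  row 1: fits
  row 2: blocked -> lock at row 1

Answer: 1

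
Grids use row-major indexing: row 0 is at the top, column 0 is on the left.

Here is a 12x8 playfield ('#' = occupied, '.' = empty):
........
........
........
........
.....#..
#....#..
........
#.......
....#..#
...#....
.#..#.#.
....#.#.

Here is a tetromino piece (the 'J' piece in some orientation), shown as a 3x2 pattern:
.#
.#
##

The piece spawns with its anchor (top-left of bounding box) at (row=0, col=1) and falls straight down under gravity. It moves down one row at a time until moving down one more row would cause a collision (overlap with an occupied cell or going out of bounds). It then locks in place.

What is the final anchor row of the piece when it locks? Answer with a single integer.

Answer: 7

Derivation:
Spawn at (row=0, col=1). Try each row:
  row 0: fits
  row 1: fits
  row 2: fits
  row 3: fits
  row 4: fits
  row 5: fits
  row 6: fits
  row 7: fits
  row 8: blocked -> lock at row 7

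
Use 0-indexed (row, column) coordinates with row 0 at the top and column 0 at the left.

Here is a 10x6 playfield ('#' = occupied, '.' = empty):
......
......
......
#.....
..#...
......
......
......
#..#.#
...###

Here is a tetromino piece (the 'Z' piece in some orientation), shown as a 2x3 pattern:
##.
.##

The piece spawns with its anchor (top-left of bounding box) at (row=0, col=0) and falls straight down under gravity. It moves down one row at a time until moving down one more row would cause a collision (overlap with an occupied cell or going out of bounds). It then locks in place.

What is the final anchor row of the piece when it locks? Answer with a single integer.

Spawn at (row=0, col=0). Try each row:
  row 0: fits
  row 1: fits
  row 2: fits
  row 3: blocked -> lock at row 2

Answer: 2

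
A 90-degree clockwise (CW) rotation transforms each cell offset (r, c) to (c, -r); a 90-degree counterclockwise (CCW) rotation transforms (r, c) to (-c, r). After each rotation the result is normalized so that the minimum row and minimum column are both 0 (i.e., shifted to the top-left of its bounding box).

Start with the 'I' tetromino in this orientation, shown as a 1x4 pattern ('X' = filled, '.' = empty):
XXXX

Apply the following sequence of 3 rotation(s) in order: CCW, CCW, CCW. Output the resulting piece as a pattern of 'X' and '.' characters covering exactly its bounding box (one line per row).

Start:
XXXX
After rotation 1 (CCW):
X
X
X
X
After rotation 2 (CCW):
XXXX
After rotation 3 (CCW):
X
X
X
X

Answer: X
X
X
X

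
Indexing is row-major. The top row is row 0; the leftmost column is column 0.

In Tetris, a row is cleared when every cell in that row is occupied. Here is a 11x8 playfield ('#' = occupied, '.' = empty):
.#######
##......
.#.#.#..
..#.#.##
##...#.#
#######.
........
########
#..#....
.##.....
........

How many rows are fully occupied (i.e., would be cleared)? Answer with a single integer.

Answer: 1

Derivation:
Check each row:
  row 0: 1 empty cell -> not full
  row 1: 6 empty cells -> not full
  row 2: 5 empty cells -> not full
  row 3: 4 empty cells -> not full
  row 4: 4 empty cells -> not full
  row 5: 1 empty cell -> not full
  row 6: 8 empty cells -> not full
  row 7: 0 empty cells -> FULL (clear)
  row 8: 6 empty cells -> not full
  row 9: 6 empty cells -> not full
  row 10: 8 empty cells -> not full
Total rows cleared: 1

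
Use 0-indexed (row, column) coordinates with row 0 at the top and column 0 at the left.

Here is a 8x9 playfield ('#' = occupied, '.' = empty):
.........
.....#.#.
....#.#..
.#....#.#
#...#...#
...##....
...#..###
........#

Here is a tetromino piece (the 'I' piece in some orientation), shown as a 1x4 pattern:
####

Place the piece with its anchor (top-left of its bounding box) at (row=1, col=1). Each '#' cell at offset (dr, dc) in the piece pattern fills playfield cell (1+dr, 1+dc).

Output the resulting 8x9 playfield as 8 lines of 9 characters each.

Answer: .........
.#####.#.
....#.#..
.#....#.#
#...#...#
...##....
...#..###
........#

Derivation:
Fill (1+0,1+0) = (1,1)
Fill (1+0,1+1) = (1,2)
Fill (1+0,1+2) = (1,3)
Fill (1+0,1+3) = (1,4)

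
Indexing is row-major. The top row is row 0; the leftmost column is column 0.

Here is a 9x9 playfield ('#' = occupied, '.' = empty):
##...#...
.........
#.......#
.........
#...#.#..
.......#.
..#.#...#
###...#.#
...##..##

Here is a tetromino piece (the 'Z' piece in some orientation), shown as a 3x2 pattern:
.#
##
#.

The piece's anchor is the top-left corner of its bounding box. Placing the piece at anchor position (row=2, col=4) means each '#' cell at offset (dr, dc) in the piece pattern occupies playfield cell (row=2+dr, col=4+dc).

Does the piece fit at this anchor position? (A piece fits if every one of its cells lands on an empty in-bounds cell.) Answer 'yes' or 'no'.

Check each piece cell at anchor (2, 4):
  offset (0,1) -> (2,5): empty -> OK
  offset (1,0) -> (3,4): empty -> OK
  offset (1,1) -> (3,5): empty -> OK
  offset (2,0) -> (4,4): occupied ('#') -> FAIL
All cells valid: no

Answer: no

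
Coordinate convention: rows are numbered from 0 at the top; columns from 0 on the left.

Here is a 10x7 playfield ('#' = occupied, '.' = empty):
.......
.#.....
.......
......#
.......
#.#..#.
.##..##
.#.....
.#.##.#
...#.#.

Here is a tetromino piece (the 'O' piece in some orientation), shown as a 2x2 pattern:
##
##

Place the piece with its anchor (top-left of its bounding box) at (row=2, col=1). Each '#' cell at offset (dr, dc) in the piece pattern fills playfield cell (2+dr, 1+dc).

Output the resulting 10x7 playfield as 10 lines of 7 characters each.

Fill (2+0,1+0) = (2,1)
Fill (2+0,1+1) = (2,2)
Fill (2+1,1+0) = (3,1)
Fill (2+1,1+1) = (3,2)

Answer: .......
.#.....
.##....
.##...#
.......
#.#..#.
.##..##
.#.....
.#.##.#
...#.#.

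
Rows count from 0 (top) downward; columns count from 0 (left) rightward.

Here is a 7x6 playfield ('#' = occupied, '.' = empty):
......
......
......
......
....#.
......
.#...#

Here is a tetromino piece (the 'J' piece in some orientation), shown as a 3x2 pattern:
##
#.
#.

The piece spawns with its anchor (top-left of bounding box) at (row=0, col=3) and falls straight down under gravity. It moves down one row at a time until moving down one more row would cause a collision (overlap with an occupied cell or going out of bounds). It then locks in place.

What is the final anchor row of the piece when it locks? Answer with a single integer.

Spawn at (row=0, col=3). Try each row:
  row 0: fits
  row 1: fits
  row 2: fits
  row 3: fits
  row 4: blocked -> lock at row 3

Answer: 3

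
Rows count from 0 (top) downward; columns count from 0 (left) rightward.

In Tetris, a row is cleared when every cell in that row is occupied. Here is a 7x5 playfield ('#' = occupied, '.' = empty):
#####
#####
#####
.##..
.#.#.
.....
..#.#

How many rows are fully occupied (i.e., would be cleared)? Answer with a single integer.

Answer: 3

Derivation:
Check each row:
  row 0: 0 empty cells -> FULL (clear)
  row 1: 0 empty cells -> FULL (clear)
  row 2: 0 empty cells -> FULL (clear)
  row 3: 3 empty cells -> not full
  row 4: 3 empty cells -> not full
  row 5: 5 empty cells -> not full
  row 6: 3 empty cells -> not full
Total rows cleared: 3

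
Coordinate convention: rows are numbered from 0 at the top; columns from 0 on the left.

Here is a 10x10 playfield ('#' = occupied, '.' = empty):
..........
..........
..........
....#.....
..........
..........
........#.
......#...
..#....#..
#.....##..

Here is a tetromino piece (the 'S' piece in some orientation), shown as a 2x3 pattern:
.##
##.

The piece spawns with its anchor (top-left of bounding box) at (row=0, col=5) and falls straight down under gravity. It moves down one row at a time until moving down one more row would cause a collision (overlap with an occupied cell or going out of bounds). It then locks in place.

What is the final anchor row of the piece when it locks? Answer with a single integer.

Answer: 5

Derivation:
Spawn at (row=0, col=5). Try each row:
  row 0: fits
  row 1: fits
  row 2: fits
  row 3: fits
  row 4: fits
  row 5: fits
  row 6: blocked -> lock at row 5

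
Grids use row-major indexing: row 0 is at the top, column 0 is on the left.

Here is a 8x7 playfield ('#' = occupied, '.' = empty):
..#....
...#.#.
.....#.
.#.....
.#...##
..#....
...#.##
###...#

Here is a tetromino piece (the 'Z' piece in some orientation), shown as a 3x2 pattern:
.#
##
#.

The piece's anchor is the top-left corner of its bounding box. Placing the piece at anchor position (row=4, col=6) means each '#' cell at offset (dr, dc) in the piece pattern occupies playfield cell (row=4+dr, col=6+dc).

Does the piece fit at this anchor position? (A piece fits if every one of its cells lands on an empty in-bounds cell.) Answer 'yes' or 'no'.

Answer: no

Derivation:
Check each piece cell at anchor (4, 6):
  offset (0,1) -> (4,7): out of bounds -> FAIL
  offset (1,0) -> (5,6): empty -> OK
  offset (1,1) -> (5,7): out of bounds -> FAIL
  offset (2,0) -> (6,6): occupied ('#') -> FAIL
All cells valid: no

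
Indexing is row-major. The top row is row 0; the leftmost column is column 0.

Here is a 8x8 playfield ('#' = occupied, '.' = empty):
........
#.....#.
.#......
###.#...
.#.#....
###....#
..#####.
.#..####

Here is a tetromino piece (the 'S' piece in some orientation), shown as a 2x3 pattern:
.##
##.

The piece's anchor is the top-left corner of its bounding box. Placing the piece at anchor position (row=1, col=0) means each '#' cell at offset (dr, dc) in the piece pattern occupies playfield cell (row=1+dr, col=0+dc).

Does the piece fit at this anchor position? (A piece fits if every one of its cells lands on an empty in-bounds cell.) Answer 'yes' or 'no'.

Answer: no

Derivation:
Check each piece cell at anchor (1, 0):
  offset (0,1) -> (1,1): empty -> OK
  offset (0,2) -> (1,2): empty -> OK
  offset (1,0) -> (2,0): empty -> OK
  offset (1,1) -> (2,1): occupied ('#') -> FAIL
All cells valid: no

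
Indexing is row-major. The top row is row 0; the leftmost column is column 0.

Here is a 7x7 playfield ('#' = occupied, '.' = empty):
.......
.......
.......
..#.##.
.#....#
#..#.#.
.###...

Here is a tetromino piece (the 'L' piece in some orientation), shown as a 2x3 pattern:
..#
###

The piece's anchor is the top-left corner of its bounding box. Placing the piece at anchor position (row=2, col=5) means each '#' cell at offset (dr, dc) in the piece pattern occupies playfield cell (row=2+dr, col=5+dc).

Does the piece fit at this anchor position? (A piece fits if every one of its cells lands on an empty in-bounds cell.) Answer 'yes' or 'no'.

Check each piece cell at anchor (2, 5):
  offset (0,2) -> (2,7): out of bounds -> FAIL
  offset (1,0) -> (3,5): occupied ('#') -> FAIL
  offset (1,1) -> (3,6): empty -> OK
  offset (1,2) -> (3,7): out of bounds -> FAIL
All cells valid: no

Answer: no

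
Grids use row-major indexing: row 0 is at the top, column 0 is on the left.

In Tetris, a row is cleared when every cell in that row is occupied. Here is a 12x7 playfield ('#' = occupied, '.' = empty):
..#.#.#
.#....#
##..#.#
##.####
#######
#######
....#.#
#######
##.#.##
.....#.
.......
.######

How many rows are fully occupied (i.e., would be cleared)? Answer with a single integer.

Check each row:
  row 0: 4 empty cells -> not full
  row 1: 5 empty cells -> not full
  row 2: 3 empty cells -> not full
  row 3: 1 empty cell -> not full
  row 4: 0 empty cells -> FULL (clear)
  row 5: 0 empty cells -> FULL (clear)
  row 6: 5 empty cells -> not full
  row 7: 0 empty cells -> FULL (clear)
  row 8: 2 empty cells -> not full
  row 9: 6 empty cells -> not full
  row 10: 7 empty cells -> not full
  row 11: 1 empty cell -> not full
Total rows cleared: 3

Answer: 3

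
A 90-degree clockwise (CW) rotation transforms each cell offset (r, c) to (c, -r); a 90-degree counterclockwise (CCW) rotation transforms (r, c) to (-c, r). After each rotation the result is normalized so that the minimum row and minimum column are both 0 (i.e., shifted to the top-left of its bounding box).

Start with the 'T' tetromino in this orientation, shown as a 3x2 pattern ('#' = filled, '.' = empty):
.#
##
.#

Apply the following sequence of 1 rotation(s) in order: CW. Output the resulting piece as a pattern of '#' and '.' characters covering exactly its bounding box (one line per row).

Answer: .#.
###

Derivation:
Start:
.#
##
.#
After rotation 1 (CW):
.#.
###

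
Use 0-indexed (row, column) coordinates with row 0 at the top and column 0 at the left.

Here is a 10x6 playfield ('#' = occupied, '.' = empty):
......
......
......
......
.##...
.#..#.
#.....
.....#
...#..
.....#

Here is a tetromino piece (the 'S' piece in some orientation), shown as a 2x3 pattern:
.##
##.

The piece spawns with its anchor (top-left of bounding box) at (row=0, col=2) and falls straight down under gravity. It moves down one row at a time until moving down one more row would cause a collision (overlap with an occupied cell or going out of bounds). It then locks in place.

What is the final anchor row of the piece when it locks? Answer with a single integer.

Spawn at (row=0, col=2). Try each row:
  row 0: fits
  row 1: fits
  row 2: fits
  row 3: blocked -> lock at row 2

Answer: 2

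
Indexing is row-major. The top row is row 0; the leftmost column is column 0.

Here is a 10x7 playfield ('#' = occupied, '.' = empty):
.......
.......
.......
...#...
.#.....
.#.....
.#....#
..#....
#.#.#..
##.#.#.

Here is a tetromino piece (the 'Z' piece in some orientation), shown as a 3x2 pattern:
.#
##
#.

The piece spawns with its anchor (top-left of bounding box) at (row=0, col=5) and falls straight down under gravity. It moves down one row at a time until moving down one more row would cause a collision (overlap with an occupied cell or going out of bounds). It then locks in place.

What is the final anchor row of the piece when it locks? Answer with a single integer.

Answer: 4

Derivation:
Spawn at (row=0, col=5). Try each row:
  row 0: fits
  row 1: fits
  row 2: fits
  row 3: fits
  row 4: fits
  row 5: blocked -> lock at row 4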